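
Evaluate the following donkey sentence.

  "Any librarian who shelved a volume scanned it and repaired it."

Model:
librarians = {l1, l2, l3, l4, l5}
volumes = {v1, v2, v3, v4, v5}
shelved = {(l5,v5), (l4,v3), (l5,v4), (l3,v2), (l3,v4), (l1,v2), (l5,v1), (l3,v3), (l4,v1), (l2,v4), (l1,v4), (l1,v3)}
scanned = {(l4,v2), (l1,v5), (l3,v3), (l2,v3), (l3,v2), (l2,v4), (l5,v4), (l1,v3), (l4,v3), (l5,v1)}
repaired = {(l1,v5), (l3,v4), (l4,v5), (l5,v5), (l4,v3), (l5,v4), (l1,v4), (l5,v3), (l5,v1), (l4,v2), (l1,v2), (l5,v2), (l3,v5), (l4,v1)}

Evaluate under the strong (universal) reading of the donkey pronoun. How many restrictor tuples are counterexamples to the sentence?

9

"it" takes "a volume" as antecedent — a donkey pronoun bound across the clause boundary.
Strong reading: for every (l,v) with shelved(l,v), scanned(l,v) ∧ repaired(l,v).
Restrictor pairs: (l1,v2) ✗  (l1,v3) ✗  (l1,v4) ✗  (l2,v4) ✗  (l3,v2) ✗  (l3,v3) ✗  (l3,v4) ✗  (l4,v1) ✗  (l4,v3) ✓  (l5,v1) ✓  (l5,v4) ✓  (l5,v5) ✗
Counterexamples (restrictor pairs failing the scope): 9.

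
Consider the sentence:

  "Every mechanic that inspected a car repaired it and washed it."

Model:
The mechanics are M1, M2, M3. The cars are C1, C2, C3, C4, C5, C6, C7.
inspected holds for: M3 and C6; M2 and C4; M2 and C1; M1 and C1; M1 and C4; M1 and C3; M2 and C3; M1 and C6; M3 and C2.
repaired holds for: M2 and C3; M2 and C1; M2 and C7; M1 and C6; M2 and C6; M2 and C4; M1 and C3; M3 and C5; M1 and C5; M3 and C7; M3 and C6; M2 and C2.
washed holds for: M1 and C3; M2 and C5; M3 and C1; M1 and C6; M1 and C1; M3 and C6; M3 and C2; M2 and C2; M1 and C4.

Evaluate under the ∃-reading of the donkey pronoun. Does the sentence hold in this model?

False

"it" takes "a car" as antecedent — a donkey pronoun bound across the clause boundary.
Weak reading: every mechanic m with some inspected-car has at least one inspected-car c such that repaired(m,c) ∧ washed(m,c).
Per mechanic: M1:✓  M2:✗  M3:✓
M2 has no witness among its inspected-cars.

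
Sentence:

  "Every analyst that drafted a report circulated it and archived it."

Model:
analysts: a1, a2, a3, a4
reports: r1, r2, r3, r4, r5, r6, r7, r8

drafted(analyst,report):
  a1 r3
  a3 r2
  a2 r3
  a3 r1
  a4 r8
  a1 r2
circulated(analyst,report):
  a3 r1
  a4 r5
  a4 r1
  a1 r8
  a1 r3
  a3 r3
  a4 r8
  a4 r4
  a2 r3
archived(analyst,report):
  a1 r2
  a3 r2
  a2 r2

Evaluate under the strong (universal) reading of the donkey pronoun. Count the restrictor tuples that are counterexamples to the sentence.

"it" takes "a report" as antecedent — a donkey pronoun bound across the clause boundary.
Strong reading: for every (a,r) with drafted(a,r), circulated(a,r) ∧ archived(a,r).
Restrictor pairs: (a1,r2) ✗  (a1,r3) ✗  (a2,r3) ✗  (a3,r1) ✗  (a3,r2) ✗  (a4,r8) ✗
Counterexamples (restrictor pairs failing the scope): 6.

6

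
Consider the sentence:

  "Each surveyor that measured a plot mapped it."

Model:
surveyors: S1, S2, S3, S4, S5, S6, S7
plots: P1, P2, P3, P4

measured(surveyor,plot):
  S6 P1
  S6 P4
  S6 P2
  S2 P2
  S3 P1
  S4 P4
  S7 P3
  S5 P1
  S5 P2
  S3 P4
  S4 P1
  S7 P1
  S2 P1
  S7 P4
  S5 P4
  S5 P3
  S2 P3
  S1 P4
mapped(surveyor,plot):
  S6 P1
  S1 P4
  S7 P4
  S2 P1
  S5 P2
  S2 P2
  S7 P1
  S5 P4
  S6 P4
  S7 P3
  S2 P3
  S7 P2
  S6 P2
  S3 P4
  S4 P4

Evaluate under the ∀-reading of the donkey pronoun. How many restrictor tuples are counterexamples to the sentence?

"it" takes "a plot" as antecedent — a donkey pronoun bound across the clause boundary.
Strong reading: for every (s,p) with measured(s,p), mapped(s,p).
Restrictor pairs: (S1,P4) ✓  (S2,P1) ✓  (S2,P2) ✓  (S2,P3) ✓  (S3,P1) ✗  (S3,P4) ✓  (S4,P1) ✗  (S4,P4) ✓  (S5,P1) ✗  (S5,P2) ✓  (S5,P3) ✗  (S5,P4) ✓  (S6,P1) ✓  (S6,P2) ✓  (S6,P4) ✓  (S7,P1) ✓  (S7,P3) ✓  (S7,P4) ✓
Counterexamples (restrictor pairs failing the scope): 4.

4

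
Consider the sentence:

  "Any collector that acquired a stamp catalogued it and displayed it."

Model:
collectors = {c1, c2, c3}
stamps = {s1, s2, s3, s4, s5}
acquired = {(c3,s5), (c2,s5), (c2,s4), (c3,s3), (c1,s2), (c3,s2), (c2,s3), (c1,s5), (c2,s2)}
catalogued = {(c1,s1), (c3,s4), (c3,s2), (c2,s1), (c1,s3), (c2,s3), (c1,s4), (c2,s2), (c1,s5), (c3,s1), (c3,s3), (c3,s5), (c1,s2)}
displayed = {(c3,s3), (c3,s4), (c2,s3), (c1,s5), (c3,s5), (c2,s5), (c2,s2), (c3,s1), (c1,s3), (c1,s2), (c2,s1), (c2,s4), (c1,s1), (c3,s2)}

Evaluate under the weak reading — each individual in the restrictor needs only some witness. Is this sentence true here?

True

"it" takes "a stamp" as antecedent — a donkey pronoun bound across the clause boundary.
Weak reading: every collector c with some acquired-stamp has at least one acquired-stamp s such that catalogued(c,s) ∧ displayed(c,s).
Per collector: c1:✓  c2:✓  c3:✓
Every collector in the restrictor has a witness.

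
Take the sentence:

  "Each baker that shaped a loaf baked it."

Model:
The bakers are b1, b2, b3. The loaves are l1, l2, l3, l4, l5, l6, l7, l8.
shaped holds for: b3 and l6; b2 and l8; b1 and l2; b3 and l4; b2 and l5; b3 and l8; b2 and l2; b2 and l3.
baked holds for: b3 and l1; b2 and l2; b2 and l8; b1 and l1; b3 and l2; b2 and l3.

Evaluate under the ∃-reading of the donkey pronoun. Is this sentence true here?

False

"it" takes "a loaf" as antecedent — a donkey pronoun bound across the clause boundary.
Weak reading: every baker b with some shaped-loaf has at least one shaped-loaf l such that baked(b,l).
Per baker: b1:✗  b2:✓  b3:✗
b1 has no witness among its shaped-loaves.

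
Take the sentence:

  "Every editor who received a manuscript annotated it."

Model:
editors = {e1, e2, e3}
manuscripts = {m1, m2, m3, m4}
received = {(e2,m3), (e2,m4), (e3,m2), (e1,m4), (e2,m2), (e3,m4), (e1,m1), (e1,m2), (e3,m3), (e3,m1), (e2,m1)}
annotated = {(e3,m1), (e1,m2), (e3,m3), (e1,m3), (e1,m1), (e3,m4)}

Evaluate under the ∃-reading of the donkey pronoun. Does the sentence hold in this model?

"it" takes "a manuscript" as antecedent — a donkey pronoun bound across the clause boundary.
Weak reading: every editor e with some received-manuscript has at least one received-manuscript m such that annotated(e,m).
Per editor: e1:✓  e2:✗  e3:✓
e2 has no witness among its received-manuscripts.

False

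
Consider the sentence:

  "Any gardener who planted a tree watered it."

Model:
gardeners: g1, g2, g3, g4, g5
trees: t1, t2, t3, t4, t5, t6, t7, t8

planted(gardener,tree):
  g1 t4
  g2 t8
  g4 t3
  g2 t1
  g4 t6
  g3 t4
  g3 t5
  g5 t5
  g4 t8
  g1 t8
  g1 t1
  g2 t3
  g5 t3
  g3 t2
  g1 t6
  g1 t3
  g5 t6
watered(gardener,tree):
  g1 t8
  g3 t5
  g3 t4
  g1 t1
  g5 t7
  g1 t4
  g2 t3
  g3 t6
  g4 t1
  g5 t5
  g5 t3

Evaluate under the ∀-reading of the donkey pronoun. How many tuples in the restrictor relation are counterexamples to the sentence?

9

"it" takes "a tree" as antecedent — a donkey pronoun bound across the clause boundary.
Strong reading: for every (g,t) with planted(g,t), watered(g,t).
Restrictor pairs: (g1,t1) ✓  (g1,t3) ✗  (g1,t4) ✓  (g1,t6) ✗  (g1,t8) ✓  (g2,t1) ✗  (g2,t3) ✓  (g2,t8) ✗  (g3,t2) ✗  (g3,t4) ✓  (g3,t5) ✓  (g4,t3) ✗  (g4,t6) ✗  (g4,t8) ✗  (g5,t3) ✓  (g5,t5) ✓  (g5,t6) ✗
Counterexamples (restrictor pairs failing the scope): 9.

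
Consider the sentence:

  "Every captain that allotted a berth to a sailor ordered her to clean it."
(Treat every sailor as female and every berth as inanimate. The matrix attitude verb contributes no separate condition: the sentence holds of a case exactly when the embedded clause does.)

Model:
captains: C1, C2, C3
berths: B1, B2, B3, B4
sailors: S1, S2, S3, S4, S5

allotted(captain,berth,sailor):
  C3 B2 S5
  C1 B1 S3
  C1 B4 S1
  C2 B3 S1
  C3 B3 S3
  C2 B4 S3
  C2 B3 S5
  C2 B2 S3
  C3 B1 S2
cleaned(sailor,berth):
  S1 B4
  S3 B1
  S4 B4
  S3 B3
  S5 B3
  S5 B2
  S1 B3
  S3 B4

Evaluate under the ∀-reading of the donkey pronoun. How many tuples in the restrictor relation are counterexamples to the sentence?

"her" takes "a sailor" as antecedent and "it" takes "a berth"; both are donkey pronouns co-varying with the restrictor.
Strong reading: for every (c,b,s) with allotted(c,b,s), cleaned(s,b).
Restrictor triples: (C1,B1,S3)→cleaned(S3,B1) ✓  (C1,B4,S1)→cleaned(S1,B4) ✓  (C2,B2,S3)→cleaned(S3,B2) ✗  (C2,B3,S1)→cleaned(S1,B3) ✓  (C2,B3,S5)→cleaned(S5,B3) ✓  (C2,B4,S3)→cleaned(S3,B4) ✓  (C3,B1,S2)→cleaned(S2,B1) ✗  (C3,B2,S5)→cleaned(S5,B2) ✓  (C3,B3,S3)→cleaned(S3,B3) ✓
Counterexamples (restrictor triples failing the scope): 2.

2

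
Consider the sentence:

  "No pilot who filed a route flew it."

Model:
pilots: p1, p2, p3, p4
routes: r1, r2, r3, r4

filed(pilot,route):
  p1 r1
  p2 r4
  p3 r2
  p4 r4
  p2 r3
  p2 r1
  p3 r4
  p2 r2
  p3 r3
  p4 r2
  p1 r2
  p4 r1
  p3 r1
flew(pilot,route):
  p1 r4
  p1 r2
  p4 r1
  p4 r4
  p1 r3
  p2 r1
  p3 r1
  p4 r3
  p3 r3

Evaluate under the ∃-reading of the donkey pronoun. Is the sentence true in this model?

False

"it" takes "a route" as antecedent — a donkey pronoun bound across the clause boundary.
Truth condition: for no (p,r) with filed(p,r) does flew(p,r) hold.
Restrictor pairs — does the scope hold? (p1,r1):fails  (p1,r2):holds  (p2,r1):holds  (p2,r2):fails  (p2,r3):fails  (p2,r4):fails  (p3,r1):holds  (p3,r2):fails  (p3,r3):holds  (p3,r4):fails  (p4,r1):holds  (p4,r2):fails  (p4,r4):holds
Scope holds for 6 pair(s), so the sentence is false.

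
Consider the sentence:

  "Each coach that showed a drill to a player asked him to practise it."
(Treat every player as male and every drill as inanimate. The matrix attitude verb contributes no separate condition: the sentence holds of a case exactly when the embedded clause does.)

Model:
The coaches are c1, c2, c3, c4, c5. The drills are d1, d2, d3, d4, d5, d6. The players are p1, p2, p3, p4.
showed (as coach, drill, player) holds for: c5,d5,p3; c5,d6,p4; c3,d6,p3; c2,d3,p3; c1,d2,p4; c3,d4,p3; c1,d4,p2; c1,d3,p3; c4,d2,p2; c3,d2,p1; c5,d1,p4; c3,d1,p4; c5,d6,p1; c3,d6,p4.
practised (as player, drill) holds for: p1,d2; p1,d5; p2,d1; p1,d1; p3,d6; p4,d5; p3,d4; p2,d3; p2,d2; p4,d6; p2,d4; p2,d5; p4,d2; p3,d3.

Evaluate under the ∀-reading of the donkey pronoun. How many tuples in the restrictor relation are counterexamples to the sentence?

4

"him" takes "a player" as antecedent and "it" takes "a drill"; both are donkey pronouns co-varying with the restrictor.
Strong reading: for every (c,d,p) with showed(c,d,p), practised(p,d).
Restrictor triples: (c1,d2,p4)→practised(p4,d2) ✓  (c1,d3,p3)→practised(p3,d3) ✓  (c1,d4,p2)→practised(p2,d4) ✓  (c2,d3,p3)→practised(p3,d3) ✓  (c3,d1,p4)→practised(p4,d1) ✗  (c3,d2,p1)→practised(p1,d2) ✓  (c3,d4,p3)→practised(p3,d4) ✓  (c3,d6,p3)→practised(p3,d6) ✓  (c3,d6,p4)→practised(p4,d6) ✓  (c4,d2,p2)→practised(p2,d2) ✓  (c5,d1,p4)→practised(p4,d1) ✗  (c5,d5,p3)→practised(p3,d5) ✗  (c5,d6,p1)→practised(p1,d6) ✗  (c5,d6,p4)→practised(p4,d6) ✓
Counterexamples (restrictor triples failing the scope): 4.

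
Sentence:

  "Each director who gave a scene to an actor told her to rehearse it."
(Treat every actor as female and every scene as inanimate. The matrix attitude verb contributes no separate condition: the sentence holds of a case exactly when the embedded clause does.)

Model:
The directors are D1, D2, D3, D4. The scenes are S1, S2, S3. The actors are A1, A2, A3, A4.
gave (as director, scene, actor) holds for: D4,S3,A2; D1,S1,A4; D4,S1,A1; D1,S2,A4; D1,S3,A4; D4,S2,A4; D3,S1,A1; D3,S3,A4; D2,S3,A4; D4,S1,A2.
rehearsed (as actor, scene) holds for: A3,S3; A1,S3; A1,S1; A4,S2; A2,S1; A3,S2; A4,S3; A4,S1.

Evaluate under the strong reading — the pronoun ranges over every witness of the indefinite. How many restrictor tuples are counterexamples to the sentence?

"her" takes "an actor" as antecedent and "it" takes "a scene"; both are donkey pronouns co-varying with the restrictor.
Strong reading: for every (d,s,a) with gave(d,s,a), rehearsed(a,s).
Restrictor triples: (D1,S1,A4)→rehearsed(A4,S1) ✓  (D1,S2,A4)→rehearsed(A4,S2) ✓  (D1,S3,A4)→rehearsed(A4,S3) ✓  (D2,S3,A4)→rehearsed(A4,S3) ✓  (D3,S1,A1)→rehearsed(A1,S1) ✓  (D3,S3,A4)→rehearsed(A4,S3) ✓  (D4,S1,A1)→rehearsed(A1,S1) ✓  (D4,S1,A2)→rehearsed(A2,S1) ✓  (D4,S2,A4)→rehearsed(A4,S2) ✓  (D4,S3,A2)→rehearsed(A2,S3) ✗
Counterexamples (restrictor triples failing the scope): 1.

1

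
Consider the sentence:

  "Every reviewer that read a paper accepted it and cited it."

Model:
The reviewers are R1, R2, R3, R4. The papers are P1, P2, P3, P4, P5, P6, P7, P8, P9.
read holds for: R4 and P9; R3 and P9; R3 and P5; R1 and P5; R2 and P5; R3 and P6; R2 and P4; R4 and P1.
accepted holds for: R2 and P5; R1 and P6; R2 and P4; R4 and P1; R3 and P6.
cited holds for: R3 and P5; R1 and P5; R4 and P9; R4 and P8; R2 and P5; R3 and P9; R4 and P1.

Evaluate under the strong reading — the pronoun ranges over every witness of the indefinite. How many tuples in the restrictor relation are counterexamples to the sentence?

6

"it" takes "a paper" as antecedent — a donkey pronoun bound across the clause boundary.
Strong reading: for every (r,p) with read(r,p), accepted(r,p) ∧ cited(r,p).
Restrictor pairs: (R1,P5) ✗  (R2,P4) ✗  (R2,P5) ✓  (R3,P5) ✗  (R3,P6) ✗  (R3,P9) ✗  (R4,P1) ✓  (R4,P9) ✗
Counterexamples (restrictor pairs failing the scope): 6.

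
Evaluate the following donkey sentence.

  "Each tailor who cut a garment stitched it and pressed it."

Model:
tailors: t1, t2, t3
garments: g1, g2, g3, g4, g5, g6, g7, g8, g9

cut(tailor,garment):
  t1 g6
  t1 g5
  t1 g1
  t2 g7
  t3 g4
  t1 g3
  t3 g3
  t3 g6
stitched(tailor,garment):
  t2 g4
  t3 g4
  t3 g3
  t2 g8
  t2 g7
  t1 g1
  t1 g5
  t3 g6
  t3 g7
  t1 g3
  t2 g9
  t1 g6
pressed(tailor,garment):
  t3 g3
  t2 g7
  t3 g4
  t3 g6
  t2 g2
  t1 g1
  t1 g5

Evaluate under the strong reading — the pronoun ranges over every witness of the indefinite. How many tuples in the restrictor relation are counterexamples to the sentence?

2

"it" takes "a garment" as antecedent — a donkey pronoun bound across the clause boundary.
Strong reading: for every (t,g) with cut(t,g), stitched(t,g) ∧ pressed(t,g).
Restrictor pairs: (t1,g1) ✓  (t1,g3) ✗  (t1,g5) ✓  (t1,g6) ✗  (t2,g7) ✓  (t3,g3) ✓  (t3,g4) ✓  (t3,g6) ✓
Counterexamples (restrictor pairs failing the scope): 2.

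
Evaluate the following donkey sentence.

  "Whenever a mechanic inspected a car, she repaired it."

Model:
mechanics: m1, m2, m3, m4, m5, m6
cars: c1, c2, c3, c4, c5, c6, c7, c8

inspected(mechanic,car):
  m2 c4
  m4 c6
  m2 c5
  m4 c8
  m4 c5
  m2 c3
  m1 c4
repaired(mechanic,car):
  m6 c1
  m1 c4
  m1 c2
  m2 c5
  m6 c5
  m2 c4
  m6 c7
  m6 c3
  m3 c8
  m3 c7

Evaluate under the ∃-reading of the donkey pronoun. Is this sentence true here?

"it" takes "a car" as antecedent — a donkey pronoun bound across the clause boundary.
Weak reading: every mechanic m with some inspected-car has at least one inspected-car c such that repaired(m,c).
Per mechanic: m1:✓  m2:✓  m4:✗
m4 has no witness among its inspected-cars.

False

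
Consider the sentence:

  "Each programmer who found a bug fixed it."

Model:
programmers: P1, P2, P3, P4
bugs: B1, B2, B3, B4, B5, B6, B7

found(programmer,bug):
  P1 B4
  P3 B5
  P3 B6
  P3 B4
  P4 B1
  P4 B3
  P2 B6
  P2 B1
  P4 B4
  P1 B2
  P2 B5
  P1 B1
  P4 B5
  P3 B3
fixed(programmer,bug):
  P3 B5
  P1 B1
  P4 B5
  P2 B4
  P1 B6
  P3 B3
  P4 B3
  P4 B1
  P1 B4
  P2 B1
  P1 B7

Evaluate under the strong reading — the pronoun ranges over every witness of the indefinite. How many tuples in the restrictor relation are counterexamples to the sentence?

6

"it" takes "a bug" as antecedent — a donkey pronoun bound across the clause boundary.
Strong reading: for every (p,b) with found(p,b), fixed(p,b).
Restrictor pairs: (P1,B1) ✓  (P1,B2) ✗  (P1,B4) ✓  (P2,B1) ✓  (P2,B5) ✗  (P2,B6) ✗  (P3,B3) ✓  (P3,B4) ✗  (P3,B5) ✓  (P3,B6) ✗  (P4,B1) ✓  (P4,B3) ✓  (P4,B4) ✗  (P4,B5) ✓
Counterexamples (restrictor pairs failing the scope): 6.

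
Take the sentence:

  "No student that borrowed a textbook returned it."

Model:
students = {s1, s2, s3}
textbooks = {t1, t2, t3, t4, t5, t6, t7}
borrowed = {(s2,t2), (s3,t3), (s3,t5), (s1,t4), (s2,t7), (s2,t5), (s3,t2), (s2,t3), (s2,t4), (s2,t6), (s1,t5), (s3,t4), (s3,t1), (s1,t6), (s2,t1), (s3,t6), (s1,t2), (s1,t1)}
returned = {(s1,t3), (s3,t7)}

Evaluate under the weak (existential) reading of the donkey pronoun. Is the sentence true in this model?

True

"it" takes "a textbook" as antecedent — a donkey pronoun bound across the clause boundary.
Truth condition: for no (s,t) with borrowed(s,t) does returned(s,t) hold.
Restrictor pairs — does the scope hold? (s1,t1):fails  (s1,t2):fails  (s1,t4):fails  (s1,t5):fails  (s1,t6):fails  (s2,t1):fails  (s2,t2):fails  (s2,t3):fails  (s2,t4):fails  (s2,t5):fails  (s2,t6):fails  (s2,t7):fails  (s3,t1):fails  (s3,t2):fails  (s3,t3):fails  (s3,t4):fails  (s3,t5):fails  (s3,t6):fails
Scope holds for no restrictor pair, so the sentence is true.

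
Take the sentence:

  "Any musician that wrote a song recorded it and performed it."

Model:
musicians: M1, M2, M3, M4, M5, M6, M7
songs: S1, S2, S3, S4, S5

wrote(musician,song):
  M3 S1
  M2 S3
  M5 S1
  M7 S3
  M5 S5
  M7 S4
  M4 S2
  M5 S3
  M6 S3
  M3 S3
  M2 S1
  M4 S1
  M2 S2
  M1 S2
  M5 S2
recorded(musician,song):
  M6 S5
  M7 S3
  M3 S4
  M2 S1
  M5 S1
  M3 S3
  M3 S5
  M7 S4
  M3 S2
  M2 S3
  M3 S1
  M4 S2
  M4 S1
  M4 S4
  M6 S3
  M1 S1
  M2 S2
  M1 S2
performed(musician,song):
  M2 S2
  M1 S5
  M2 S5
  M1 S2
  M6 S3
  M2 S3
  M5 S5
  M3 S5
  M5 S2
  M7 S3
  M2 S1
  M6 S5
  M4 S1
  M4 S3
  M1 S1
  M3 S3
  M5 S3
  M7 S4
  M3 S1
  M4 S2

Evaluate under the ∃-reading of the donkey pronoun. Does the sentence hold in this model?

False

"it" takes "a song" as antecedent — a donkey pronoun bound across the clause boundary.
Weak reading: every musician m with some wrote-song has at least one wrote-song s such that recorded(m,s) ∧ performed(m,s).
Per musician: M1:✓  M2:✓  M3:✓  M4:✓  M5:✗  M6:✓  M7:✓
M5 has no witness among its wrote-songs.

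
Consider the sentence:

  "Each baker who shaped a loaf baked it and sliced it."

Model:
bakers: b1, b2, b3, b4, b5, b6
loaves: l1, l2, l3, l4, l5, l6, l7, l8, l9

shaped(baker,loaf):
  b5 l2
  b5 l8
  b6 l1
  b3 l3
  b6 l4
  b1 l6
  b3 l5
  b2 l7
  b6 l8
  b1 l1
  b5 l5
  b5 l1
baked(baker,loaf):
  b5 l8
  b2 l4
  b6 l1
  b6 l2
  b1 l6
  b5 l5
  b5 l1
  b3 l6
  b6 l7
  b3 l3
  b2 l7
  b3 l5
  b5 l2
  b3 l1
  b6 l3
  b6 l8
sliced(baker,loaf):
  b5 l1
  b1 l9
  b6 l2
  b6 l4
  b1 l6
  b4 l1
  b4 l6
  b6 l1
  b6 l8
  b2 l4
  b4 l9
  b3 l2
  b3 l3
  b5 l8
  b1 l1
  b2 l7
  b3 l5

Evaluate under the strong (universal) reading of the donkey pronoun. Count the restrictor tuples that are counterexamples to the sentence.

4

"it" takes "a loaf" as antecedent — a donkey pronoun bound across the clause boundary.
Strong reading: for every (b,l) with shaped(b,l), baked(b,l) ∧ sliced(b,l).
Restrictor pairs: (b1,l1) ✗  (b1,l6) ✓  (b2,l7) ✓  (b3,l3) ✓  (b3,l5) ✓  (b5,l1) ✓  (b5,l2) ✗  (b5,l5) ✗  (b5,l8) ✓  (b6,l1) ✓  (b6,l4) ✗  (b6,l8) ✓
Counterexamples (restrictor pairs failing the scope): 4.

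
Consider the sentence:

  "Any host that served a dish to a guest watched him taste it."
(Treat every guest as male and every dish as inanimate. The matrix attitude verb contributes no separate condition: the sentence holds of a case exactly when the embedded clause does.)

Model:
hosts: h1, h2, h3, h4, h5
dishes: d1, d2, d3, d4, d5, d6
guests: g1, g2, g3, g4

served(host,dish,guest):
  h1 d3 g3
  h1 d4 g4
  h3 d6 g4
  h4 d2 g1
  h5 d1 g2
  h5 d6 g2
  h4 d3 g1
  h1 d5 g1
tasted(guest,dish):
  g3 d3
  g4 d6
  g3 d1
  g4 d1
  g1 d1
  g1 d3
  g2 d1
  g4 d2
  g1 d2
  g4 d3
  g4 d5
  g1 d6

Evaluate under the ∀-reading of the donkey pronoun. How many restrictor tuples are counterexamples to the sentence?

"him" takes "a guest" as antecedent and "it" takes "a dish"; both are donkey pronouns co-varying with the restrictor.
Strong reading: for every (h,d,g) with served(h,d,g), tasted(g,d).
Restrictor triples: (h1,d3,g3)→tasted(g3,d3) ✓  (h1,d4,g4)→tasted(g4,d4) ✗  (h1,d5,g1)→tasted(g1,d5) ✗  (h3,d6,g4)→tasted(g4,d6) ✓  (h4,d2,g1)→tasted(g1,d2) ✓  (h4,d3,g1)→tasted(g1,d3) ✓  (h5,d1,g2)→tasted(g2,d1) ✓  (h5,d6,g2)→tasted(g2,d6) ✗
Counterexamples (restrictor triples failing the scope): 3.

3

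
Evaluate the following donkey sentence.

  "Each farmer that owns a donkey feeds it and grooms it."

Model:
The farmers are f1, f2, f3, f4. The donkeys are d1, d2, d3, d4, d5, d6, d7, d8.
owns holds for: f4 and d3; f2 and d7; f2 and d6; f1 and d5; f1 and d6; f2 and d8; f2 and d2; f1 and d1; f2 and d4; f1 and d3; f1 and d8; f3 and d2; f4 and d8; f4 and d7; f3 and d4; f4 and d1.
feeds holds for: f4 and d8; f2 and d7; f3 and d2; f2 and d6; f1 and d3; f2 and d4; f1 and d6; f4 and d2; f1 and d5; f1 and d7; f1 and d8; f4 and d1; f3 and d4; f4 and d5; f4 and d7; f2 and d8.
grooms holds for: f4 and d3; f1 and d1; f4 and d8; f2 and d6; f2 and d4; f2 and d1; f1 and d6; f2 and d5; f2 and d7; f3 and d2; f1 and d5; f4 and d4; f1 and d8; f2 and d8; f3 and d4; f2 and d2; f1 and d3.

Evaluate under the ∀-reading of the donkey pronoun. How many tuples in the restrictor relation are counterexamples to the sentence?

5

"it" takes "a donkey" as antecedent — a donkey pronoun bound across the clause boundary.
Strong reading: for every (f,d) with owns(f,d), feeds(f,d) ∧ grooms(f,d).
Restrictor pairs: (f1,d1) ✗  (f1,d3) ✓  (f1,d5) ✓  (f1,d6) ✓  (f1,d8) ✓  (f2,d2) ✗  (f2,d4) ✓  (f2,d6) ✓  (f2,d7) ✓  (f2,d8) ✓  (f3,d2) ✓  (f3,d4) ✓  (f4,d1) ✗  (f4,d3) ✗  (f4,d7) ✗  (f4,d8) ✓
Counterexamples (restrictor pairs failing the scope): 5.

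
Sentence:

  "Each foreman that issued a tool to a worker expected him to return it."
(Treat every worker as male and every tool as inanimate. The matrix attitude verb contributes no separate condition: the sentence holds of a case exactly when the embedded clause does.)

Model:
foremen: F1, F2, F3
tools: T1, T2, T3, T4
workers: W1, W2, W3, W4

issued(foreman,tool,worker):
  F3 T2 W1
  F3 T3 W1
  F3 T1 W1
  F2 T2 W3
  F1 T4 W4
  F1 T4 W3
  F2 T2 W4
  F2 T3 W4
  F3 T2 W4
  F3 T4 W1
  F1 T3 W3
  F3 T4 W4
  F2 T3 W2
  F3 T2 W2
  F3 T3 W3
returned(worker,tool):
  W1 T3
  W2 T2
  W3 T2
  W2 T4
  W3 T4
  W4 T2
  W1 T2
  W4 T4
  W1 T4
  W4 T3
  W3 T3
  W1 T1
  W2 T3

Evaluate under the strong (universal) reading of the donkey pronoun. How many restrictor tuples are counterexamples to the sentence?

"him" takes "a worker" as antecedent and "it" takes "a tool"; both are donkey pronouns co-varying with the restrictor.
Strong reading: for every (f,t,w) with issued(f,t,w), returned(w,t).
Restrictor triples: (F1,T3,W3)→returned(W3,T3) ✓  (F1,T4,W3)→returned(W3,T4) ✓  (F1,T4,W4)→returned(W4,T4) ✓  (F2,T2,W3)→returned(W3,T2) ✓  (F2,T2,W4)→returned(W4,T2) ✓  (F2,T3,W2)→returned(W2,T3) ✓  (F2,T3,W4)→returned(W4,T3) ✓  (F3,T1,W1)→returned(W1,T1) ✓  (F3,T2,W1)→returned(W1,T2) ✓  (F3,T2,W2)→returned(W2,T2) ✓  (F3,T2,W4)→returned(W4,T2) ✓  (F3,T3,W1)→returned(W1,T3) ✓  (F3,T3,W3)→returned(W3,T3) ✓  (F3,T4,W1)→returned(W1,T4) ✓  (F3,T4,W4)→returned(W4,T4) ✓
Counterexamples (restrictor triples failing the scope): 0.

0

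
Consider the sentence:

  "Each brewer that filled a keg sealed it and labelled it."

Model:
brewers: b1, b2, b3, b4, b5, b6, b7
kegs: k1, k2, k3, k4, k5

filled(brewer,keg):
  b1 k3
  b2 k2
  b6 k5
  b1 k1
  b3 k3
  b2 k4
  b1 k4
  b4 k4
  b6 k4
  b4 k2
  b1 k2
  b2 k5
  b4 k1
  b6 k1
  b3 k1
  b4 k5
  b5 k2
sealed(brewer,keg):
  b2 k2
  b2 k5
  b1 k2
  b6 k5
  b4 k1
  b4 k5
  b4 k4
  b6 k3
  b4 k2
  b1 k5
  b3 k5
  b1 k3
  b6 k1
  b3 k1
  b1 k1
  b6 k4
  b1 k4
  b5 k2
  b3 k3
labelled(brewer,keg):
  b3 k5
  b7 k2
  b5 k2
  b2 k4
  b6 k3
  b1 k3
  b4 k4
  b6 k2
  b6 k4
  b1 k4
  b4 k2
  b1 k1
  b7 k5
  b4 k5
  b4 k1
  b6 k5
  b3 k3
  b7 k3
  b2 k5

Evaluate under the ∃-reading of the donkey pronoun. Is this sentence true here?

"it" takes "a keg" as antecedent — a donkey pronoun bound across the clause boundary.
Weak reading: every brewer b with some filled-keg has at least one filled-keg k such that sealed(b,k) ∧ labelled(b,k).
Per brewer: b1:✓  b2:✓  b3:✓  b4:✓  b5:✓  b6:✓
Every brewer in the restrictor has a witness.

True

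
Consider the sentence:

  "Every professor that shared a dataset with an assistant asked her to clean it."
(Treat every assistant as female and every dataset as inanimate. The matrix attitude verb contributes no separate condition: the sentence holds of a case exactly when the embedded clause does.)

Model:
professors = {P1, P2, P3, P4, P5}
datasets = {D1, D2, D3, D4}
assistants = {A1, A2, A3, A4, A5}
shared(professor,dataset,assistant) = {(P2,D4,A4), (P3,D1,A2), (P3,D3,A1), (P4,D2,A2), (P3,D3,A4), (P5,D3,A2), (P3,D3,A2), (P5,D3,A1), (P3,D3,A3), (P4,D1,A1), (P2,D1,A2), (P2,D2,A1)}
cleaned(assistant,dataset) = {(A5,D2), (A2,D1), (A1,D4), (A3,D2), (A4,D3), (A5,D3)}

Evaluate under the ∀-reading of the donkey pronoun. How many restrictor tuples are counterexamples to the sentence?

"her" takes "an assistant" as antecedent and "it" takes "a dataset"; both are donkey pronouns co-varying with the restrictor.
Strong reading: for every (p,d,a) with shared(p,d,a), cleaned(a,d).
Restrictor triples: (P2,D1,A2)→cleaned(A2,D1) ✓  (P2,D2,A1)→cleaned(A1,D2) ✗  (P2,D4,A4)→cleaned(A4,D4) ✗  (P3,D1,A2)→cleaned(A2,D1) ✓  (P3,D3,A1)→cleaned(A1,D3) ✗  (P3,D3,A2)→cleaned(A2,D3) ✗  (P3,D3,A3)→cleaned(A3,D3) ✗  (P3,D3,A4)→cleaned(A4,D3) ✓  (P4,D1,A1)→cleaned(A1,D1) ✗  (P4,D2,A2)→cleaned(A2,D2) ✗  (P5,D3,A1)→cleaned(A1,D3) ✗  (P5,D3,A2)→cleaned(A2,D3) ✗
Counterexamples (restrictor triples failing the scope): 9.

9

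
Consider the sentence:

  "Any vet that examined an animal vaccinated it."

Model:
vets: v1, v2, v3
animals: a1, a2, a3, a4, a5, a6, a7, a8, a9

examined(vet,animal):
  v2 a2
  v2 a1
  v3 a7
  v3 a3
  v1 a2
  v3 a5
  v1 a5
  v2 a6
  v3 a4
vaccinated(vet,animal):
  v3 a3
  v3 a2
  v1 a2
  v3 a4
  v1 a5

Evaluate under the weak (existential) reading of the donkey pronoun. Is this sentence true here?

False

"it" takes "an animal" as antecedent — a donkey pronoun bound across the clause boundary.
Weak reading: every vet v with some examined-animal has at least one examined-animal a such that vaccinated(v,a).
Per vet: v1:✓  v2:✗  v3:✓
v2 has no witness among its examined-animals.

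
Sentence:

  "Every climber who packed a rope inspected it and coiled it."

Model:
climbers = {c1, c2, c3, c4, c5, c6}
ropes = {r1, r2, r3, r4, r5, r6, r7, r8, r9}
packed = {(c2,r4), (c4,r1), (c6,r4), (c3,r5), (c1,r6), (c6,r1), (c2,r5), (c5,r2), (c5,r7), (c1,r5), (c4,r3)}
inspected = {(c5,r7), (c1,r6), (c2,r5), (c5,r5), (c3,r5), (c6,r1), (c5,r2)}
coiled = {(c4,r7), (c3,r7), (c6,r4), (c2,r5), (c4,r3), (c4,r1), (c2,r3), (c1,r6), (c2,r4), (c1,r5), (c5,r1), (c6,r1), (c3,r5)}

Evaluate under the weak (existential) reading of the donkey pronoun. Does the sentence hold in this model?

"it" takes "a rope" as antecedent — a donkey pronoun bound across the clause boundary.
Weak reading: every climber c with some packed-rope has at least one packed-rope r such that inspected(c,r) ∧ coiled(c,r).
Per climber: c1:✓  c2:✓  c3:✓  c4:✗  c5:✗  c6:✓
c4 has no witness among its packed-ropes.

False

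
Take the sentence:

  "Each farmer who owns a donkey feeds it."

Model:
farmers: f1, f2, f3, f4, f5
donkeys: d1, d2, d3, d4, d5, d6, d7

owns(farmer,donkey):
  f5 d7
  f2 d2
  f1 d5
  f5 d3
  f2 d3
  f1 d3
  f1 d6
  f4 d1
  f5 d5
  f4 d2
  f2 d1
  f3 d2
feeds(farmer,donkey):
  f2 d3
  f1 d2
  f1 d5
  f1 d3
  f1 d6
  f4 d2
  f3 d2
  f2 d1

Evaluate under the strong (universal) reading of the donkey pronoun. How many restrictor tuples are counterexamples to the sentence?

5

"it" takes "a donkey" as antecedent — a donkey pronoun bound across the clause boundary.
Strong reading: for every (f,d) with owns(f,d), feeds(f,d).
Restrictor pairs: (f1,d3) ✓  (f1,d5) ✓  (f1,d6) ✓  (f2,d1) ✓  (f2,d2) ✗  (f2,d3) ✓  (f3,d2) ✓  (f4,d1) ✗  (f4,d2) ✓  (f5,d3) ✗  (f5,d5) ✗  (f5,d7) ✗
Counterexamples (restrictor pairs failing the scope): 5.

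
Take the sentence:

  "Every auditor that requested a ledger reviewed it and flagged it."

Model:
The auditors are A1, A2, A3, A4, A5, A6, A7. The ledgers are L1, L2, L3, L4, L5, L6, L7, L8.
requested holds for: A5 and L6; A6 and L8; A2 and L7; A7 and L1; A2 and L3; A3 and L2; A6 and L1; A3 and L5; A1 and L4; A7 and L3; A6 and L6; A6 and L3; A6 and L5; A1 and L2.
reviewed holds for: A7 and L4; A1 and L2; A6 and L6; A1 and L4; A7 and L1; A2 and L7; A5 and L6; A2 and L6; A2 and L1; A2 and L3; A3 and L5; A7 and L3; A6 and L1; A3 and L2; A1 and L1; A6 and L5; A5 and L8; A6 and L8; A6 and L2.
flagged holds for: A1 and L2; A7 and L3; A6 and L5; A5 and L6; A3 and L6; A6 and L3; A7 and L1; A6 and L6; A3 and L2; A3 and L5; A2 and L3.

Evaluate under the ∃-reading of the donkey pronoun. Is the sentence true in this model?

"it" takes "a ledger" as antecedent — a donkey pronoun bound across the clause boundary.
Weak reading: every auditor a with some requested-ledger has at least one requested-ledger l such that reviewed(a,l) ∧ flagged(a,l).
Per auditor: A1:✓  A2:✓  A3:✓  A5:✓  A6:✓  A7:✓
Every auditor in the restrictor has a witness.

True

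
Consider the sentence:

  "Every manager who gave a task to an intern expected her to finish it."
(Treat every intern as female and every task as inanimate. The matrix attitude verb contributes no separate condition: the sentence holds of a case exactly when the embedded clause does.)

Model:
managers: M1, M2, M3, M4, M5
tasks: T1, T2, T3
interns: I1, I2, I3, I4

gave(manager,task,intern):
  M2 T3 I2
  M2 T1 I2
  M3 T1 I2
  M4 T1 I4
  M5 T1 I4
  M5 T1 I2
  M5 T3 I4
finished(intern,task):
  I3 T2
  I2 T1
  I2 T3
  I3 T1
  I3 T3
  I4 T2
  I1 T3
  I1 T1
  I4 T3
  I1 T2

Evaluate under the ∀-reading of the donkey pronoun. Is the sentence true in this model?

"her" takes "an intern" as antecedent and "it" takes "a task"; both are donkey pronouns co-varying with the restrictor.
Strong reading: for every (m,t,i) with gave(m,t,i), finished(i,t).
Restrictor triples: (M2,T1,I2)→finished(I2,T1) ✓  (M2,T3,I2)→finished(I2,T3) ✓  (M3,T1,I2)→finished(I2,T1) ✓  (M4,T1,I4)→finished(I4,T1) ✗  (M5,T1,I2)→finished(I2,T1) ✓  (M5,T1,I4)→finished(I4,T1) ✗  (M5,T3,I4)→finished(I4,T3) ✓
Counterexample: (M4,T1,I4) — finished(I4,T1) does not hold.

False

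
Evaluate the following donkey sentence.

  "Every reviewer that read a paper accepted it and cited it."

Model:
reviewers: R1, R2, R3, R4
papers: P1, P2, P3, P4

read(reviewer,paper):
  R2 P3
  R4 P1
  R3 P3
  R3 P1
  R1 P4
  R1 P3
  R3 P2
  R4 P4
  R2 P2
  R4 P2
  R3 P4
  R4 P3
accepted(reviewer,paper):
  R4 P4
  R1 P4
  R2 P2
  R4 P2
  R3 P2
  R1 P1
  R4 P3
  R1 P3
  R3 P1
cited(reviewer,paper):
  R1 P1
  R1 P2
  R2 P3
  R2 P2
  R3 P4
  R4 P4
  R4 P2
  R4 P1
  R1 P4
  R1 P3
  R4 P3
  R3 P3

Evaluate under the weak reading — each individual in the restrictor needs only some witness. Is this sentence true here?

"it" takes "a paper" as antecedent — a donkey pronoun bound across the clause boundary.
Weak reading: every reviewer r with some read-paper has at least one read-paper p such that accepted(r,p) ∧ cited(r,p).
Per reviewer: R1:✓  R2:✓  R3:✗  R4:✓
R3 has no witness among its read-papers.

False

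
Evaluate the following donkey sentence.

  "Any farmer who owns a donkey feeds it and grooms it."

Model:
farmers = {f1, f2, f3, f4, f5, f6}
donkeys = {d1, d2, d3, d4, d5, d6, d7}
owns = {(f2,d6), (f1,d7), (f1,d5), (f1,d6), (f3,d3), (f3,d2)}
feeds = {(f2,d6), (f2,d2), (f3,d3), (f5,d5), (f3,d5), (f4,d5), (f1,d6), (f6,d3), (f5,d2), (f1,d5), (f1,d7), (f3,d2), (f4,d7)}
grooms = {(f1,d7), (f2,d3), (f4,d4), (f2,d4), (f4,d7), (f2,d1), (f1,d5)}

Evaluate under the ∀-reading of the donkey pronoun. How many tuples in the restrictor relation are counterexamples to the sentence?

4

"it" takes "a donkey" as antecedent — a donkey pronoun bound across the clause boundary.
Strong reading: for every (f,d) with owns(f,d), feeds(f,d) ∧ grooms(f,d).
Restrictor pairs: (f1,d5) ✓  (f1,d6) ✗  (f1,d7) ✓  (f2,d6) ✗  (f3,d2) ✗  (f3,d3) ✗
Counterexamples (restrictor pairs failing the scope): 4.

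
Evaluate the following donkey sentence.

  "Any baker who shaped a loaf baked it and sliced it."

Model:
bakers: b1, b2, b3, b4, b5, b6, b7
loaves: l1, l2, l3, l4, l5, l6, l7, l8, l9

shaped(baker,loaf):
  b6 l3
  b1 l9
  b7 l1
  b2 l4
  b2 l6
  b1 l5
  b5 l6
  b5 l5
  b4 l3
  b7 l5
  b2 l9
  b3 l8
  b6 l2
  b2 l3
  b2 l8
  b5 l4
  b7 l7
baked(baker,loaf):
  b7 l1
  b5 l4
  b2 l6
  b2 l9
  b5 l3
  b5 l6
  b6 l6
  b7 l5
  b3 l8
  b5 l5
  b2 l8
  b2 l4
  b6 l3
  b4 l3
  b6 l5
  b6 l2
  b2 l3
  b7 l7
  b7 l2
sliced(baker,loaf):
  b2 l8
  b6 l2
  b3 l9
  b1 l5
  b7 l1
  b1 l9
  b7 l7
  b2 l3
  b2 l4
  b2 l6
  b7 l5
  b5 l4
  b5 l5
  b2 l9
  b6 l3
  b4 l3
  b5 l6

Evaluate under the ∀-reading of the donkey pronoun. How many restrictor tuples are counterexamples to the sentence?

"it" takes "a loaf" as antecedent — a donkey pronoun bound across the clause boundary.
Strong reading: for every (b,l) with shaped(b,l), baked(b,l) ∧ sliced(b,l).
Restrictor pairs: (b1,l5) ✗  (b1,l9) ✗  (b2,l3) ✓  (b2,l4) ✓  (b2,l6) ✓  (b2,l8) ✓  (b2,l9) ✓  (b3,l8) ✗  (b4,l3) ✓  (b5,l4) ✓  (b5,l5) ✓  (b5,l6) ✓  (b6,l2) ✓  (b6,l3) ✓  (b7,l1) ✓  (b7,l5) ✓  (b7,l7) ✓
Counterexamples (restrictor pairs failing the scope): 3.

3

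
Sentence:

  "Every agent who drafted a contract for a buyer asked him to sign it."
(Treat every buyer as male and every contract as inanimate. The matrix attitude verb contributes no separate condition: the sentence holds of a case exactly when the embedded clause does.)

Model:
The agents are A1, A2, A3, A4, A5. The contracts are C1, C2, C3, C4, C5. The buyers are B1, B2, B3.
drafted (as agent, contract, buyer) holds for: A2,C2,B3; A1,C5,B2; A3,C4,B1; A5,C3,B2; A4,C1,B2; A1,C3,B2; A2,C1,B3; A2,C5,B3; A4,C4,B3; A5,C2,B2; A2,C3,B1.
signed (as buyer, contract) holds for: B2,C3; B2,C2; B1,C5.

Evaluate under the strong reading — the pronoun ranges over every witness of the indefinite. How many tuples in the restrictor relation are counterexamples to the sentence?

"him" takes "a buyer" as antecedent and "it" takes "a contract"; both are donkey pronouns co-varying with the restrictor.
Strong reading: for every (a,c,b) with drafted(a,c,b), signed(b,c).
Restrictor triples: (A1,C3,B2)→signed(B2,C3) ✓  (A1,C5,B2)→signed(B2,C5) ✗  (A2,C1,B3)→signed(B3,C1) ✗  (A2,C2,B3)→signed(B3,C2) ✗  (A2,C3,B1)→signed(B1,C3) ✗  (A2,C5,B3)→signed(B3,C5) ✗  (A3,C4,B1)→signed(B1,C4) ✗  (A4,C1,B2)→signed(B2,C1) ✗  (A4,C4,B3)→signed(B3,C4) ✗  (A5,C2,B2)→signed(B2,C2) ✓  (A5,C3,B2)→signed(B2,C3) ✓
Counterexamples (restrictor triples failing the scope): 8.

8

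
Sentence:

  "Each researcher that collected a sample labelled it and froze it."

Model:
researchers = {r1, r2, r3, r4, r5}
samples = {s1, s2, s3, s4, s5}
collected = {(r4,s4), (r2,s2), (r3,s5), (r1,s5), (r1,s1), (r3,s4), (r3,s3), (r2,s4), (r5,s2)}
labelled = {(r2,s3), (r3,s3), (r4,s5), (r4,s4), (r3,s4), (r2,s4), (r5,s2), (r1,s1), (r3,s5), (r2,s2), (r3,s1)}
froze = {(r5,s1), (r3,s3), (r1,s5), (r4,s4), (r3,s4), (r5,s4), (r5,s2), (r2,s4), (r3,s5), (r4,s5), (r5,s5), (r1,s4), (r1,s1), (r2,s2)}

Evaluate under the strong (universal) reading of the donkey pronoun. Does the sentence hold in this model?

"it" takes "a sample" as antecedent — a donkey pronoun bound across the clause boundary.
Strong reading: for every (r,s) with collected(r,s), labelled(r,s) ∧ froze(r,s).
Restrictor pairs: (r1,s1) ✓  (r1,s5) ✗  (r2,s2) ✓  (r2,s4) ✓  (r3,s3) ✓  (r3,s4) ✓  (r3,s5) ✓  (r4,s4) ✓  (r5,s2) ✓
Counterexample: (r1,s5) is in collected but fails the scope.

False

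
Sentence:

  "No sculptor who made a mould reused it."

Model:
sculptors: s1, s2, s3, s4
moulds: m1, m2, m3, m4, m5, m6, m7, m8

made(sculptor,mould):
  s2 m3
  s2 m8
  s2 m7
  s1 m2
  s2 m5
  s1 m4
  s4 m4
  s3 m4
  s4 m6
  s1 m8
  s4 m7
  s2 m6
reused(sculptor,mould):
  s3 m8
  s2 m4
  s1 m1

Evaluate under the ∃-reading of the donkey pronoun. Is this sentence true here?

True

"it" takes "a mould" as antecedent — a donkey pronoun bound across the clause boundary.
Truth condition: for no (s,m) with made(s,m) does reused(s,m) hold.
Restrictor pairs — does the scope hold? (s1,m2):fails  (s1,m4):fails  (s1,m8):fails  (s2,m3):fails  (s2,m5):fails  (s2,m6):fails  (s2,m7):fails  (s2,m8):fails  (s3,m4):fails  (s4,m4):fails  (s4,m6):fails  (s4,m7):fails
Scope holds for no restrictor pair, so the sentence is true.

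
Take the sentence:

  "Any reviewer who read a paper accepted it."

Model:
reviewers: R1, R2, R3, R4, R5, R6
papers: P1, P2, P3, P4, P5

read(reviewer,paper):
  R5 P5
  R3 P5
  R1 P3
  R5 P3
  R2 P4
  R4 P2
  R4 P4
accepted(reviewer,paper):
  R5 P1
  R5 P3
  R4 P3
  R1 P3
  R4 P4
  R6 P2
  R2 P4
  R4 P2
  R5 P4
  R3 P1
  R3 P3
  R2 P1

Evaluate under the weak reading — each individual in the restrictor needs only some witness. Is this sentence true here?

False

"it" takes "a paper" as antecedent — a donkey pronoun bound across the clause boundary.
Weak reading: every reviewer r with some read-paper has at least one read-paper p such that accepted(r,p).
Per reviewer: R1:✓  R2:✓  R3:✗  R4:✓  R5:✓
R3 has no witness among its read-papers.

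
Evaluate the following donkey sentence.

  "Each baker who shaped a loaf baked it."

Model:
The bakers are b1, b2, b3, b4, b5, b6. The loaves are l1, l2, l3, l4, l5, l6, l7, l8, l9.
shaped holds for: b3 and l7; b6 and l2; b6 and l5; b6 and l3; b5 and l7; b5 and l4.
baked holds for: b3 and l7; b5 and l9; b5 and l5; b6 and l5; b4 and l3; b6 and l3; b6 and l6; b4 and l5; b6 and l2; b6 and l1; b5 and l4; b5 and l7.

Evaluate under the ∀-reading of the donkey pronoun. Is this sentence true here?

True

"it" takes "a loaf" as antecedent — a donkey pronoun bound across the clause boundary.
Strong reading: for every (b,l) with shaped(b,l), baked(b,l).
Restrictor pairs: (b3,l7) ✓  (b5,l4) ✓  (b5,l7) ✓  (b6,l2) ✓  (b6,l3) ✓  (b6,l5) ✓
Every restrictor pair satisfies the scope.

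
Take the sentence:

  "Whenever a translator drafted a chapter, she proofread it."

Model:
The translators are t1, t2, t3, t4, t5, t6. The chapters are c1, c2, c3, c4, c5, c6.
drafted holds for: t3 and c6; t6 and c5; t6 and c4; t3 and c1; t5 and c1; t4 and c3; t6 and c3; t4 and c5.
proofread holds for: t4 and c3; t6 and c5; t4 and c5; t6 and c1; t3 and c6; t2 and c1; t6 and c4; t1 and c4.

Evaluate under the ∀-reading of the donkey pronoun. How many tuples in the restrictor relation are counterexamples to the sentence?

3

"it" takes "a chapter" as antecedent — a donkey pronoun bound across the clause boundary.
Strong reading: for every (t,c) with drafted(t,c), proofread(t,c).
Restrictor pairs: (t3,c1) ✗  (t3,c6) ✓  (t4,c3) ✓  (t4,c5) ✓  (t5,c1) ✗  (t6,c3) ✗  (t6,c4) ✓  (t6,c5) ✓
Counterexamples (restrictor pairs failing the scope): 3.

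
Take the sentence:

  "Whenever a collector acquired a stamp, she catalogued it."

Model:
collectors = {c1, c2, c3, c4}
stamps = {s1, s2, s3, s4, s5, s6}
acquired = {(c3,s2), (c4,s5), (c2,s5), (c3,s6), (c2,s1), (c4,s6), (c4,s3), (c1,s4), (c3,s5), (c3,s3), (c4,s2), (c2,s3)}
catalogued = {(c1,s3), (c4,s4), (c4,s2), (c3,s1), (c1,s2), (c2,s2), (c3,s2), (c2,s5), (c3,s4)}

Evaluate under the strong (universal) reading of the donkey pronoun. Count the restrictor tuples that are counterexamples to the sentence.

"it" takes "a stamp" as antecedent — a donkey pronoun bound across the clause boundary.
Strong reading: for every (c,s) with acquired(c,s), catalogued(c,s).
Restrictor pairs: (c1,s4) ✗  (c2,s1) ✗  (c2,s3) ✗  (c2,s5) ✓  (c3,s2) ✓  (c3,s3) ✗  (c3,s5) ✗  (c3,s6) ✗  (c4,s2) ✓  (c4,s3) ✗  (c4,s5) ✗  (c4,s6) ✗
Counterexamples (restrictor pairs failing the scope): 9.

9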